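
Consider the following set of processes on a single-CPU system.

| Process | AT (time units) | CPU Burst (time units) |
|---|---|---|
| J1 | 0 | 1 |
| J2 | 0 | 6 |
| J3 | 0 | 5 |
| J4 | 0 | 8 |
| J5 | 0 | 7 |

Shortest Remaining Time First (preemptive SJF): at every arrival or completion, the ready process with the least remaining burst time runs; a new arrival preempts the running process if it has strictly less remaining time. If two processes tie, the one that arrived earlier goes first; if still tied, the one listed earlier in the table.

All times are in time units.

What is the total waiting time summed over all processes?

38

Schedule: | J1 0-1 | J3 1-6 | J2 6-12 | J5 12-19 | J4 19-27 |
Completion: J1=1  J2=12  J3=6  J4=27  J5=19
Waiting = turnaround − burst: J1=0, J2=6, J3=1, J4=19, J5=12
Total waiting = 0 + 6 + 1 + 19 + 12 = 38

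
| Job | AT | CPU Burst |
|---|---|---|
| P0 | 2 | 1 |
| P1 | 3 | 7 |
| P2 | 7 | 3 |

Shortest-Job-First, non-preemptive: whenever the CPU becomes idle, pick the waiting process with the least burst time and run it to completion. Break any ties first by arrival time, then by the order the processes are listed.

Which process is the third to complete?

P2

Timeline: | idle 0-2 | P0 2-3 | P1 3-10 | P2 10-13 |
Completion: P0=3  P1=10  P2=13
Turnaround (C−A): P0=1  P1=7  P2=6
Finish order: P0 → P1 → P2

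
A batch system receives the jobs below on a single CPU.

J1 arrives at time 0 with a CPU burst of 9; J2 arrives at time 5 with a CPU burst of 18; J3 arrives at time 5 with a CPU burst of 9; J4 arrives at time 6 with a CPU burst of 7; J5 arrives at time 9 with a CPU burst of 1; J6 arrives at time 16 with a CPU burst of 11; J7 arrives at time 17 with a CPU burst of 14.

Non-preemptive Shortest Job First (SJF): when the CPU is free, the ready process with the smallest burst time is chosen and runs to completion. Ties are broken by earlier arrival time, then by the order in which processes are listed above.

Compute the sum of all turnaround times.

161

Timeline: | J1 0-9 | J5 9-10 | J4 10-17 | J3 17-26 | J6 26-37 | J7 37-51 | J2 51-69 |
Completion: J1=9  J2=69  J3=26  J4=17  J5=10  J6=37  J7=51
Turnaround (C−A): J1=9  J2=64  J3=21  J4=11  J5=1  J6=21  J7=34
Turnaround = completion − arrival: J1=9, J2=64, J3=21, J4=11, J5=1, J6=21, J7=34
Total turnaround = 9 + 64 + 21 + 11 + 1 + 21 + 34 = 161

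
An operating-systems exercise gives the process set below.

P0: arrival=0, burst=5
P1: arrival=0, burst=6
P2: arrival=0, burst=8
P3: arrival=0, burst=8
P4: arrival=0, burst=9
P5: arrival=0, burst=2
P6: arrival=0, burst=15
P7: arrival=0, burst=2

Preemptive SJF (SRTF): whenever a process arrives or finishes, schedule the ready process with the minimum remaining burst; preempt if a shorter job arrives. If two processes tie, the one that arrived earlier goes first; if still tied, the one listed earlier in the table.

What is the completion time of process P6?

55

Gantt: | P5 0-2 | P7 2-4 | P0 4-9 | P1 9-15 | P2 15-23 | P3 23-31 | P4 31-40 | P6 40-55 |
Completion: P0=9  P1=15  P2=23  P3=31  P4=40  P5=2  P6=55  P7=4
Turnaround (C−A): P0=9  P1=15  P2=23  P3=31  P4=40  P5=2  P6=55  P7=4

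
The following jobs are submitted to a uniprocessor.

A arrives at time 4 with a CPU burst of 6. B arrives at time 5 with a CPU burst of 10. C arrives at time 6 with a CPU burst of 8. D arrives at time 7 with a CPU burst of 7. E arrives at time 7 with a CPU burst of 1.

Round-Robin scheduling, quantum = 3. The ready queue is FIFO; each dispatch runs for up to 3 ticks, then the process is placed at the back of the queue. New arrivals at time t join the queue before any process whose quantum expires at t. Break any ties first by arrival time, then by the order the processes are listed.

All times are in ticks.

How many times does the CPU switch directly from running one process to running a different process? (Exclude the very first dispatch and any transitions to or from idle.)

Schedule: | idle 0-4 | A 4-7 | B 7-10 | C 10-13 | D 13-16 | E 16-17 | A 17-20 | B 20-23 | C 23-26 | D 26-29 | B 29-32 | C 32-34 | D 34-35 | B 35-36 |
Completion: A=20  B=36  C=34  D=35  E=17

12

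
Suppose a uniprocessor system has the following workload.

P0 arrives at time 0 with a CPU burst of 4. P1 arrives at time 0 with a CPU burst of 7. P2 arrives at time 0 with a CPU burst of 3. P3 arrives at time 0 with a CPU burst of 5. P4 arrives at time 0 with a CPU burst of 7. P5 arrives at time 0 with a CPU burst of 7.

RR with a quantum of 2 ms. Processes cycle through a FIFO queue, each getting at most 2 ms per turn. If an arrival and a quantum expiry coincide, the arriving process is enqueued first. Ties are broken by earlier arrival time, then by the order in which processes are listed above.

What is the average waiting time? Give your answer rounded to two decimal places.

20.00

Gantt: | P0 0-2 | P1 2-4 | P2 4-6 | P3 6-8 | P4 8-10 | P5 10-12 | P0 12-14 | P1 14-16 | P2 16-17 | P3 17-19 | P4 19-21 | P5 21-23 | P1 23-25 | P3 25-26 | P4 26-28 | P5 28-30 | P1 30-31 | P4 31-32 | P5 32-33 |
Completion: P0=14  P1=31  P2=17  P3=26  P4=32  P5=33
Turnaround (C−A): P0=14  P1=31  P2=17  P3=26  P4=32  P5=33
Waiting times: P0=10, P1=24, P2=14, P3=21, P4=25, P5=26
Average waiting = (10+24+14+21+25+26) / 6 = 120/6 = 20.00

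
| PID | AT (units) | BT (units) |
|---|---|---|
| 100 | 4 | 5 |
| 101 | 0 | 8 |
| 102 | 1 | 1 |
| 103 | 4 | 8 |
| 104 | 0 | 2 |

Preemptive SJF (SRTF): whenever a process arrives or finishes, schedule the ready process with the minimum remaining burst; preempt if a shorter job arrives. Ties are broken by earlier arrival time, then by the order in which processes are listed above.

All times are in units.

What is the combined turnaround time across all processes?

Schedule: | 104 0-2 | 102 2-3 | 101 3-4 | 100 4-9 | 101 9-16 | 103 16-24 |
Completion: 100=9  101=16  102=3  103=24  104=2
Turnaround (C−A): 100=5  101=16  102=2  103=20  104=2
Turnaround = completion − arrival: 100=5, 101=16, 102=2, 103=20, 104=2
Total turnaround = 5 + 16 + 2 + 20 + 2 = 45

45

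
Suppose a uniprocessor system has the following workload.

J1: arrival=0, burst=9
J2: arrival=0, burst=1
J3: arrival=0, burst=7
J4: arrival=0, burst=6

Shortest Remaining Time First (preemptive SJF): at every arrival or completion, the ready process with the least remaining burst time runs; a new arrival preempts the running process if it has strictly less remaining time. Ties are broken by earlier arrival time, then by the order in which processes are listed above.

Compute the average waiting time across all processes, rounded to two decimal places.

5.50

Timeline: | J2 0-1 | J4 1-7 | J3 7-14 | J1 14-23 |
Completion: J1=23  J2=1  J3=14  J4=7
Turnaround (C−A): J1=23  J2=1  J3=14  J4=7
Waiting times: J1=14, J2=0, J3=7, J4=1
Average waiting = (14+0+7+1) / 4 = 22/4 = 5.50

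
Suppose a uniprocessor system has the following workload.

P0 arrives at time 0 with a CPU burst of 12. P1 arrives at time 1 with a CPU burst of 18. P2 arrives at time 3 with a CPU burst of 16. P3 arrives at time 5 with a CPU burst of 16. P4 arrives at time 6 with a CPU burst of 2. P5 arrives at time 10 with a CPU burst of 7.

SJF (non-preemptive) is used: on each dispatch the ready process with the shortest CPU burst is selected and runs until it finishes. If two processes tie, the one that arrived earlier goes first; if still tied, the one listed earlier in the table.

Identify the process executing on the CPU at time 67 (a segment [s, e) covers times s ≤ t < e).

Schedule: | P0 0-12 | P4 12-14 | P5 14-21 | P2 21-37 | P3 37-53 | P1 53-71 |
Completion: P0=12  P1=71  P2=37  P3=53  P4=14  P5=21

P1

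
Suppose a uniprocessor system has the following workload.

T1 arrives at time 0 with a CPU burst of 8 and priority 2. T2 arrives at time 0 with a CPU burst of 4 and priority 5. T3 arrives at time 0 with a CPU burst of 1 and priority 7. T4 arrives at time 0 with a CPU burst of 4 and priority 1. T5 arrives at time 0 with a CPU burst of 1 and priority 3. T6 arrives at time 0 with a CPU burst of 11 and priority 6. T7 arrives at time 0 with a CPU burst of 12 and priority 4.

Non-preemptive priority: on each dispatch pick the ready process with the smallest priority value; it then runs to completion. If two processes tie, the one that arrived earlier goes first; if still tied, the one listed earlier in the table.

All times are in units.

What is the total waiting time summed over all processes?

123

Schedule: | T4 0-4 | T1 4-12 | T5 12-13 | T7 13-25 | T2 25-29 | T6 29-40 | T3 40-41 |
Completion: T1=12  T2=29  T3=41  T4=4  T5=13  T6=40  T7=25
Turnaround (C−A): T1=12  T2=29  T3=41  T4=4  T5=13  T6=40  T7=25
Waiting = turnaround − burst: T1=4, T2=25, T3=40, T4=0, T5=12, T6=29, T7=13
Total waiting = 4 + 25 + 40 + 0 + 12 + 29 + 13 = 123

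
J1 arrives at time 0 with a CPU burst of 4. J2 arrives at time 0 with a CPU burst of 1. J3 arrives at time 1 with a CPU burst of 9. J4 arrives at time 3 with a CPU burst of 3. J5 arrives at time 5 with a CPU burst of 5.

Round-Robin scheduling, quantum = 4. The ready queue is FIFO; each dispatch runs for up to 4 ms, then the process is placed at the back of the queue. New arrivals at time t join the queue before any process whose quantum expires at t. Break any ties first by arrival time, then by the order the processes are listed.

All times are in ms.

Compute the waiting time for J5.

11

Timeline: | J1 0-4 | J2 4-5 | J3 5-9 | J4 9-12 | J5 12-16 | J3 16-20 | J5 20-21 | J3 21-22 |
Completion: J1=4  J2=5  J3=22  J4=12  J5=21
Turnaround (C−A): J1=4  J2=5  J3=21  J4=9  J5=16
Waiting(J5) = turnaround − burst = 16 − 5 = 11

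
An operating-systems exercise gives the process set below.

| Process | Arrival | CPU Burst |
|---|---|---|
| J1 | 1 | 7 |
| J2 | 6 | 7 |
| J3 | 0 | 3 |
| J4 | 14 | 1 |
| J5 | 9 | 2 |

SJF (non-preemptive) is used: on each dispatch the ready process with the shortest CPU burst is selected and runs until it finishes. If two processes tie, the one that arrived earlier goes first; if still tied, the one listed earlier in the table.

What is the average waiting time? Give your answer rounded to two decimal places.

2.80

Gantt: | J3 0-3 | J1 3-10 | J5 10-12 | J2 12-19 | J4 19-20 |
Completion: J1=10  J2=19  J3=3  J4=20  J5=12
Turnaround (C−A): J1=9  J2=13  J3=3  J4=6  J5=3
Waiting times: J1=2, J2=6, J3=0, J4=5, J5=1
Average waiting = (2+6+0+5+1) / 5 = 14/5 = 2.80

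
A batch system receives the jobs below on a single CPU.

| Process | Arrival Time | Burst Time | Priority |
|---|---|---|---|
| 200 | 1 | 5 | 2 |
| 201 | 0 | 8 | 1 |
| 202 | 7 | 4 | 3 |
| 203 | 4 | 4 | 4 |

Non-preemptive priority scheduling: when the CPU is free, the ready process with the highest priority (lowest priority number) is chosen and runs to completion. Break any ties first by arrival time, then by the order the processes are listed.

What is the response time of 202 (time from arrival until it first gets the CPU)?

6

Gantt: | 201 0-8 | 200 8-13 | 202 13-17 | 203 17-21 |
Completion: 200=13  201=8  202=17  203=21
Turnaround (C−A): 200=12  201=8  202=10  203=17
Response(202) = first start − arrival = 13 − 7 = 6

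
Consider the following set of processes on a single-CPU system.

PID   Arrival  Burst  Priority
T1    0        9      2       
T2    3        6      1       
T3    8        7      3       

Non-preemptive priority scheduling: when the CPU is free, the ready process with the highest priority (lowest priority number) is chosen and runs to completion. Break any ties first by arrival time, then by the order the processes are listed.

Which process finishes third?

Gantt: | T1 0-9 | T2 9-15 | T3 15-22 |
Completion: T1=9  T2=15  T3=22
Turnaround (C−A): T1=9  T2=12  T3=14
Finish order: T1 → T2 → T3

T3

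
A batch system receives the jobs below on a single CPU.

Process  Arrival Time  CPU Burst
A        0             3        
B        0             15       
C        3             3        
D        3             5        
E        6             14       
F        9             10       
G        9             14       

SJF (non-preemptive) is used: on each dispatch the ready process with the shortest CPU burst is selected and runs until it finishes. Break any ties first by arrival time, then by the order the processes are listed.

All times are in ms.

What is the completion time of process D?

Gantt: | A 0-3 | C 3-6 | D 6-11 | F 11-21 | E 21-35 | G 35-49 | B 49-64 |
Completion: A=3  B=64  C=6  D=11  E=35  F=21  G=49
Turnaround (C−A): A=3  B=64  C=3  D=8  E=29  F=12  G=40

11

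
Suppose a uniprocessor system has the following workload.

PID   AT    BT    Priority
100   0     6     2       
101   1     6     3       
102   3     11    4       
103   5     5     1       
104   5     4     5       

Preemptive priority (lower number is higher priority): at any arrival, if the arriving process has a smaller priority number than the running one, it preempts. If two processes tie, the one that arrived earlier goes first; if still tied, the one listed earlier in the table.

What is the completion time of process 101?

Gantt: | 100 0-5 | 103 5-10 | 100 10-11 | 101 11-17 | 102 17-28 | 104 28-32 |
Completion: 100=11  101=17  102=28  103=10  104=32
Turnaround (C−A): 100=11  101=16  102=25  103=5  104=27

17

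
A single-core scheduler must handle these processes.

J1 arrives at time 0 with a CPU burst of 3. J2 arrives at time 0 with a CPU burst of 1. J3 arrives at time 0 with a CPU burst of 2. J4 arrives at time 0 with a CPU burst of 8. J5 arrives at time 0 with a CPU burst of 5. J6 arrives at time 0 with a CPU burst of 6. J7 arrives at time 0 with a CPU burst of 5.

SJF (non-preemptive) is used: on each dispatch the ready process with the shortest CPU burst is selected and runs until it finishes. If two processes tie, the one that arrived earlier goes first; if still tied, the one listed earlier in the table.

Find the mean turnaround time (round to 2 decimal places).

12.71

Timeline: | J2 0-1 | J3 1-3 | J1 3-6 | J5 6-11 | J7 11-16 | J6 16-22 | J4 22-30 |
Completion: J1=6  J2=1  J3=3  J4=30  J5=11  J6=22  J7=16
Turnaround (C−A): J1=6  J2=1  J3=3  J4=30  J5=11  J6=22  J7=16
Turnaround times: J1=6, J2=1, J3=3, J4=30, J5=11, J6=22, J7=16
Average turnaround = (6+1+3+30+11+22+16) / 7 = 89/7 = 12.71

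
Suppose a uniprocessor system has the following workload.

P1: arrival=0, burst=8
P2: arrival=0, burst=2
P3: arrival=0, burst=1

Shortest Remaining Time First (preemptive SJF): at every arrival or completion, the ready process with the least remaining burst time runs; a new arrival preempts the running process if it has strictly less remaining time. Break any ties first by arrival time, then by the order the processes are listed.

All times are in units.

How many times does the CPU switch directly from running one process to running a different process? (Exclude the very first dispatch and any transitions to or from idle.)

Schedule: | P3 0-1 | P2 1-3 | P1 3-11 |
Completion: P1=11  P2=3  P3=1
Turnaround (C−A): P1=11  P2=3  P3=1

2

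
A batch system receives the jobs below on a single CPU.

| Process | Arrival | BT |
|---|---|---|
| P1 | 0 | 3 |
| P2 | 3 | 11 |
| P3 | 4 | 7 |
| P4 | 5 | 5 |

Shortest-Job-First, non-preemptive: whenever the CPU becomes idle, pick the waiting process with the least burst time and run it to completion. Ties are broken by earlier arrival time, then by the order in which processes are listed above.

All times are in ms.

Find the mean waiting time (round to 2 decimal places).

Timeline: | P1 0-3 | P2 3-14 | P4 14-19 | P3 19-26 |
Completion: P1=3  P2=14  P3=26  P4=19
Waiting times: P1=0, P2=0, P3=15, P4=9
Average waiting = (0+0+15+9) / 4 = 24/4 = 6.00

6.00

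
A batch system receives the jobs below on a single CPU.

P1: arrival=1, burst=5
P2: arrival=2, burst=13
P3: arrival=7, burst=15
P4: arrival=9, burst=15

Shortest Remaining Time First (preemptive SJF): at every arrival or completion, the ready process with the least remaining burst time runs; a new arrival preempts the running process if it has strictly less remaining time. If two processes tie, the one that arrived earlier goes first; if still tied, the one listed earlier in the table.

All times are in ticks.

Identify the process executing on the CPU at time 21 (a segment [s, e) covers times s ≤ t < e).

P3

Gantt: | idle 0-1 | P1 1-6 | P2 6-19 | P3 19-34 | P4 34-49 |
Completion: P1=6  P2=19  P3=34  P4=49
Turnaround (C−A): P1=5  P2=17  P3=27  P4=40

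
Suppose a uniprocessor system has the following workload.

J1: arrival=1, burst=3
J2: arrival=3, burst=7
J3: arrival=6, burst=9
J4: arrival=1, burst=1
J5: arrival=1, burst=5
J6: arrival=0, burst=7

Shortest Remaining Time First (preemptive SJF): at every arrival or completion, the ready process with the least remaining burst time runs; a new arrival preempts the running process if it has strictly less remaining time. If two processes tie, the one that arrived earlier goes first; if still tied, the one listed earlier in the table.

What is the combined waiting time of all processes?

44

Schedule: | J6 0-1 | J4 1-2 | J1 2-5 | J5 5-10 | J6 10-16 | J2 16-23 | J3 23-32 |
Completion: J1=5  J2=23  J3=32  J4=2  J5=10  J6=16
Turnaround (C−A): J1=4  J2=20  J3=26  J4=1  J5=9  J6=16
Waiting = turnaround − burst: J1=1, J2=13, J3=17, J4=0, J5=4, J6=9
Total waiting = 1 + 13 + 17 + 0 + 4 + 9 = 44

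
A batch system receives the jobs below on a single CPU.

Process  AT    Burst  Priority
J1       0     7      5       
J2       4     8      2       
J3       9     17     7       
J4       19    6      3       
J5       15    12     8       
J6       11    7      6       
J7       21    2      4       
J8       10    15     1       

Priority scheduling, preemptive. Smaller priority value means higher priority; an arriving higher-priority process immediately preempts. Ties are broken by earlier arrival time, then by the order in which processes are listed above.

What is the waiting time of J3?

Gantt: | J1 0-4 | J2 4-10 | J8 10-25 | J2 25-27 | J4 27-33 | J7 33-35 | J1 35-38 | J6 38-45 | J3 45-62 | J5 62-74 |
Completion: J1=38  J2=27  J3=62  J4=33  J5=74  J6=45  J7=35  J8=25
Waiting(J3) = turnaround − burst = 53 − 17 = 36

36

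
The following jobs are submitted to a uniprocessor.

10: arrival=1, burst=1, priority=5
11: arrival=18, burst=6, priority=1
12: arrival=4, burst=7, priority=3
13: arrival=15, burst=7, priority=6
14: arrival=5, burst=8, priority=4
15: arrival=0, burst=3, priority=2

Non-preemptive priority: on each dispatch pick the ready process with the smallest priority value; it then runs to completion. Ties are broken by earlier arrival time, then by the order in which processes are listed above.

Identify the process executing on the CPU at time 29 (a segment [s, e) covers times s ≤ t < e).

Gantt: | 15 0-3 | 10 3-4 | 12 4-11 | 14 11-19 | 11 19-25 | 13 25-32 |
Completion: 10=4  11=25  12=11  13=32  14=19  15=3
Turnaround (C−A): 10=3  11=7  12=7  13=17  14=14  15=3

13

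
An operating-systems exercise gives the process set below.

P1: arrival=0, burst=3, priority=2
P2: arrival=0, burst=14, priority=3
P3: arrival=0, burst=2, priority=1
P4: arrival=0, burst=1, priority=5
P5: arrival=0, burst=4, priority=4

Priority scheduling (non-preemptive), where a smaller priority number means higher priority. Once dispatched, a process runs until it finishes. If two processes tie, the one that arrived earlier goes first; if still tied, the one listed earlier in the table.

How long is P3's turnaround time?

2

Timeline: | P3 0-2 | P1 2-5 | P2 5-19 | P5 19-23 | P4 23-24 |
Completion: P1=5  P2=19  P3=2  P4=24  P5=23
Turnaround (C−A): P1=5  P2=19  P3=2  P4=24  P5=23
Turnaround(P3) = completion − arrival = 2 − 0 = 2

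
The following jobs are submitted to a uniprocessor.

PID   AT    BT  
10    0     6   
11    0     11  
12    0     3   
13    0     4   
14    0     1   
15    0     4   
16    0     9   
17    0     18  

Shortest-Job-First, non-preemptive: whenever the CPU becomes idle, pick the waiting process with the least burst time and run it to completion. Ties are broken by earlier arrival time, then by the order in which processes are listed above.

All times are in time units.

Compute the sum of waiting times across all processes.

108

Gantt: | 14 0-1 | 12 1-4 | 13 4-8 | 15 8-12 | 10 12-18 | 16 18-27 | 11 27-38 | 17 38-56 |
Completion: 10=18  11=38  12=4  13=8  14=1  15=12  16=27  17=56
Turnaround (C−A): 10=18  11=38  12=4  13=8  14=1  15=12  16=27  17=56
Waiting = turnaround − burst: 10=12, 11=27, 12=1, 13=4, 14=0, 15=8, 16=18, 17=38
Total waiting = 12 + 27 + 1 + 4 + 0 + 8 + 18 + 38 = 108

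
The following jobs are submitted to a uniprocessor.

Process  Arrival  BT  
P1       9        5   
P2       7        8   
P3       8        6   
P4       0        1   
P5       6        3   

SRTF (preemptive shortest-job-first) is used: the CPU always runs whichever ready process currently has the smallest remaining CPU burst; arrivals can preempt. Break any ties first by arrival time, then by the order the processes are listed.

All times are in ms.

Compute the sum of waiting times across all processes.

Timeline: | P4 0-1 | idle 1-6 | P5 6-9 | P1 9-14 | P3 14-20 | P2 20-28 |
Completion: P1=14  P2=28  P3=20  P4=1  P5=9
Waiting = turnaround − burst: P1=0, P2=13, P3=6, P4=0, P5=0
Total waiting = 0 + 13 + 6 + 0 + 0 = 19

19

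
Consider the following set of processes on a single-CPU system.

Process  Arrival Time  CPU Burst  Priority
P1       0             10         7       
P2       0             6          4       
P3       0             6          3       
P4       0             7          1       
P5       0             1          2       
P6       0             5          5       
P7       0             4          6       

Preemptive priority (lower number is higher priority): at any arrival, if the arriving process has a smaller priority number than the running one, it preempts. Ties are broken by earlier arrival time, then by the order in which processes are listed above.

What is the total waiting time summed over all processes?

103

Gantt: | P4 0-7 | P5 7-8 | P3 8-14 | P2 14-20 | P6 20-25 | P7 25-29 | P1 29-39 |
Completion: P1=39  P2=20  P3=14  P4=7  P5=8  P6=25  P7=29
Waiting = turnaround − burst: P1=29, P2=14, P3=8, P4=0, P5=7, P6=20, P7=25
Total waiting = 29 + 14 + 8 + 0 + 7 + 20 + 25 = 103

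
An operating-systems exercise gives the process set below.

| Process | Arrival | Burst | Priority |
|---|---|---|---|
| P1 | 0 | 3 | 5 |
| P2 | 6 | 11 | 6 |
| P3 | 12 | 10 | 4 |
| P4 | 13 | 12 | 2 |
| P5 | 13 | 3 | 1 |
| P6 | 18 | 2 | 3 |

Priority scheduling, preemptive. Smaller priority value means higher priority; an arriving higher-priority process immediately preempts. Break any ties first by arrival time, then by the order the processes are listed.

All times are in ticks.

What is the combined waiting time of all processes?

57

Timeline: | P1 0-3 | idle 3-6 | P2 6-12 | P3 12-13 | P5 13-16 | P4 16-28 | P6 28-30 | P3 30-39 | P2 39-44 |
Completion: P1=3  P2=44  P3=39  P4=28  P5=16  P6=30
Turnaround (C−A): P1=3  P2=38  P3=27  P4=15  P5=3  P6=12
Waiting = turnaround − burst: P1=0, P2=27, P3=17, P4=3, P5=0, P6=10
Total waiting = 0 + 27 + 17 + 3 + 0 + 10 = 57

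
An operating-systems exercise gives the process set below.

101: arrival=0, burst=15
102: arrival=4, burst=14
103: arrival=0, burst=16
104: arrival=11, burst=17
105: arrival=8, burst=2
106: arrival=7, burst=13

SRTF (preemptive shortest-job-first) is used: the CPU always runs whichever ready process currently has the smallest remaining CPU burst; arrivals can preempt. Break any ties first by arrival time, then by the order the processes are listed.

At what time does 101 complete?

Schedule: | 101 0-8 | 105 8-10 | 101 10-17 | 106 17-30 | 102 30-44 | 103 44-60 | 104 60-77 |
Completion: 101=17  102=44  103=60  104=77  105=10  106=30

17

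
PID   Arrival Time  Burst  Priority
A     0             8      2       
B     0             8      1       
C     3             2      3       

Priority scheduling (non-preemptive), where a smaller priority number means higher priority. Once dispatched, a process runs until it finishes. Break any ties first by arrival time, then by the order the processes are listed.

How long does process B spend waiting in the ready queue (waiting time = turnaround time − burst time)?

0

Timeline: | B 0-8 | A 8-16 | C 16-18 |
Completion: A=16  B=8  C=18
Waiting(B) = turnaround − burst = 8 − 8 = 0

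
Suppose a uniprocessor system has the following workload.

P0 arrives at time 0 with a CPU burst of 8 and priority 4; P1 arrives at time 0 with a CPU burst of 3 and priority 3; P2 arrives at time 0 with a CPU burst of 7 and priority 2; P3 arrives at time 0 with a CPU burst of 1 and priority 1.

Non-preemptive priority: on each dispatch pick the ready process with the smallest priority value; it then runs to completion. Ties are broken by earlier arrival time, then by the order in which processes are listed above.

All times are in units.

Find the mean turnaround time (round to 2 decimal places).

9.75

Gantt: | P3 0-1 | P2 1-8 | P1 8-11 | P0 11-19 |
Completion: P0=19  P1=11  P2=8  P3=1
Turnaround times: P0=19, P1=11, P2=8, P3=1
Average turnaround = (19+11+8+1) / 4 = 39/4 = 9.75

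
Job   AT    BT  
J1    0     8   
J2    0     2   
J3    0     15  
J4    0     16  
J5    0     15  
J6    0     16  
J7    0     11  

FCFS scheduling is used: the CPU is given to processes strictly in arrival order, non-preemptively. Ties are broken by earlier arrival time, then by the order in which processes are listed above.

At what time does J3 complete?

25

Gantt: | J1 0-8 | J2 8-10 | J3 10-25 | J4 25-41 | J5 41-56 | J6 56-72 | J7 72-83 |
Completion: J1=8  J2=10  J3=25  J4=41  J5=56  J6=72  J7=83
Turnaround (C−A): J1=8  J2=10  J3=25  J4=41  J5=56  J6=72  J7=83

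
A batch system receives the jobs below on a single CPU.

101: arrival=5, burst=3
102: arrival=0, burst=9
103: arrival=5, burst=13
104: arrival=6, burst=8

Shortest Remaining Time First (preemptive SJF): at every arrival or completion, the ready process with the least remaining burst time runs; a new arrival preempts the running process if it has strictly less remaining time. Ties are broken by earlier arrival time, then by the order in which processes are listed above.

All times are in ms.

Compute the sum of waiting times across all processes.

Schedule: | 102 0-5 | 101 5-8 | 102 8-12 | 104 12-20 | 103 20-33 |
Completion: 101=8  102=12  103=33  104=20
Waiting = turnaround − burst: 101=0, 102=3, 103=15, 104=6
Total waiting = 0 + 3 + 15 + 6 = 24

24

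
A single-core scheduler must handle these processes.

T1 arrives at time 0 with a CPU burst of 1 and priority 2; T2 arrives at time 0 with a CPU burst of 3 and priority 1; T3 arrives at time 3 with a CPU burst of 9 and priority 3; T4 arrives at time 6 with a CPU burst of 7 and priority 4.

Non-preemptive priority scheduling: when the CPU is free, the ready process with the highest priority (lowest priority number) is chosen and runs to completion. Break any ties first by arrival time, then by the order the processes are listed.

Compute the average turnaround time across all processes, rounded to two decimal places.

7.75

Timeline: | T2 0-3 | T1 3-4 | T3 4-13 | T4 13-20 |
Completion: T1=4  T2=3  T3=13  T4=20
Turnaround (C−A): T1=4  T2=3  T3=10  T4=14
Turnaround times: T1=4, T2=3, T3=10, T4=14
Average turnaround = (4+3+10+14) / 4 = 31/4 = 7.75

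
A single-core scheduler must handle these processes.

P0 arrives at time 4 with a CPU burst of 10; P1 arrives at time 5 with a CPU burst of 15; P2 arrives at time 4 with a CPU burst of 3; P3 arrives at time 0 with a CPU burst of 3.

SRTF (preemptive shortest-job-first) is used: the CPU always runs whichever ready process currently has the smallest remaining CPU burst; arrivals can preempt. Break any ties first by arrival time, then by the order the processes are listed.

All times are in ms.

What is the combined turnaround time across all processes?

46

Timeline: | P3 0-3 | idle 3-4 | P2 4-7 | P0 7-17 | P1 17-32 |
Completion: P0=17  P1=32  P2=7  P3=3
Turnaround (C−A): P0=13  P1=27  P2=3  P3=3
Turnaround = completion − arrival: P0=13, P1=27, P2=3, P3=3
Total turnaround = 13 + 27 + 3 + 3 = 46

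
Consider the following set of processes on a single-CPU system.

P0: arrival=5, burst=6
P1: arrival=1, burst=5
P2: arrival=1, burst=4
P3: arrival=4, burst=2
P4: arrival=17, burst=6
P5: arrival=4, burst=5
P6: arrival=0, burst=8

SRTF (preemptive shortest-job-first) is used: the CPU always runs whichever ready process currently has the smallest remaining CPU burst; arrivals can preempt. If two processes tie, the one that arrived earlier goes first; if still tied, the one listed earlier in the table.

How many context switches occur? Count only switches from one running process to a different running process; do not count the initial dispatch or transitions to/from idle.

Timeline: | P6 0-1 | P2 1-5 | P3 5-7 | P1 7-12 | P5 12-17 | P0 17-23 | P4 23-29 | P6 29-36 |
Completion: P0=23  P1=12  P2=5  P3=7  P4=29  P5=17  P6=36

7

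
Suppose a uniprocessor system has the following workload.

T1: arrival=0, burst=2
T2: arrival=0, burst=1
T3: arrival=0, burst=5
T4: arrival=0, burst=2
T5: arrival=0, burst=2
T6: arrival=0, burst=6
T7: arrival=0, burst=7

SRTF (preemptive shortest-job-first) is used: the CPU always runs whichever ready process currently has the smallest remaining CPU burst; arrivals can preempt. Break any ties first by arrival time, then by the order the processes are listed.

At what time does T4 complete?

5

Schedule: | T2 0-1 | T1 1-3 | T4 3-5 | T5 5-7 | T3 7-12 | T6 12-18 | T7 18-25 |
Completion: T1=3  T2=1  T3=12  T4=5  T5=7  T6=18  T7=25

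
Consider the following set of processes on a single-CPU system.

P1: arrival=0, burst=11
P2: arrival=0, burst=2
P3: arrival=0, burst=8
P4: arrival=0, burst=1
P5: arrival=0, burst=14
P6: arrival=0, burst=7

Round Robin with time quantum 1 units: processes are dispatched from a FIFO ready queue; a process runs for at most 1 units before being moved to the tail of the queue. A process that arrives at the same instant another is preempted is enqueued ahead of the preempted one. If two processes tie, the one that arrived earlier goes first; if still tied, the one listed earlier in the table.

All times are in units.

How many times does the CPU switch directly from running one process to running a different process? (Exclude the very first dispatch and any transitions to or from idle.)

39

Schedule: | P1 0-1 | P2 1-2 | P3 2-3 | P4 3-4 | P5 4-5 | P6 5-6 | P1 6-7 | P2 7-8 | P3 8-9 | P5 9-10 | P6 10-11 | P1 11-12 | P3 12-13 | P5 13-14 | P6 14-15 | P1 15-16 | P3 16-17 | P5 17-18 | P6 18-19 | P1 19-20 | P3 20-21 | P5 21-22 | P6 22-23 | P1 23-24 | P3 24-25 | P5 25-26 | P6 26-27 | P1 27-28 | P3 28-29 | P5 29-30 | P6 30-31 | P1 31-32 | P3 32-33 | P5 33-34 | P1 34-35 | P5 35-36 | P1 36-37 | P5 37-38 | P1 38-39 | P5 39-43 |
Completion: P1=39  P2=8  P3=33  P4=4  P5=43  P6=31
Turnaround (C−A): P1=39  P2=8  P3=33  P4=4  P5=43  P6=31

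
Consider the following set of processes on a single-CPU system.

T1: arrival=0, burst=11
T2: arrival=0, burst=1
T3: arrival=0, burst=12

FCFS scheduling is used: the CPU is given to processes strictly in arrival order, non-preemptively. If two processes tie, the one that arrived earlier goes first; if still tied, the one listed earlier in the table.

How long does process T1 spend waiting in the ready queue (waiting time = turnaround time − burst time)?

Gantt: | T1 0-11 | T2 11-12 | T3 12-24 |
Completion: T1=11  T2=12  T3=24
Waiting(T1) = turnaround − burst = 11 − 11 = 0

0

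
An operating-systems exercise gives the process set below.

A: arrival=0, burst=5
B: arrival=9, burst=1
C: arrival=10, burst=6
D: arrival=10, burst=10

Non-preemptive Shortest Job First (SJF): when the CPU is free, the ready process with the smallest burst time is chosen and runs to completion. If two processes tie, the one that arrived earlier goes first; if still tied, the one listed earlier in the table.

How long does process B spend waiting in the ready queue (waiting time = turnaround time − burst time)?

Gantt: | A 0-5 | idle 5-9 | B 9-10 | C 10-16 | D 16-26 |
Completion: A=5  B=10  C=16  D=26
Waiting(B) = turnaround − burst = 1 − 1 = 0

0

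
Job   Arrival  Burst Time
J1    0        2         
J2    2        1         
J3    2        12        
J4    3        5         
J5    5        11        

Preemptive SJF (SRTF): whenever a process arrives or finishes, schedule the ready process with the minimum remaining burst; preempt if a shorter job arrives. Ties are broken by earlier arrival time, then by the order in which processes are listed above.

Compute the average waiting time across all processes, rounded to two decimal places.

4.00

Gantt: | J1 0-2 | J2 2-3 | J4 3-8 | J5 8-19 | J3 19-31 |
Completion: J1=2  J2=3  J3=31  J4=8  J5=19
Waiting times: J1=0, J2=0, J3=17, J4=0, J5=3
Average waiting = (0+0+17+0+3) / 5 = 20/5 = 4.00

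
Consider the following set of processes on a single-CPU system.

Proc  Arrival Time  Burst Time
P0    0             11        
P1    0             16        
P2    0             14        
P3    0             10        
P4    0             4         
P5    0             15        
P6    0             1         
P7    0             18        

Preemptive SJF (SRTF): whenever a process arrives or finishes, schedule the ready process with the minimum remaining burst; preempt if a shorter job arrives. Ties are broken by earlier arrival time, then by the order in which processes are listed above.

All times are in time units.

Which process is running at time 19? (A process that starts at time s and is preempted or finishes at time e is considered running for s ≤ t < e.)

Timeline: | P6 0-1 | P4 1-5 | P3 5-15 | P0 15-26 | P2 26-40 | P5 40-55 | P1 55-71 | P7 71-89 |
Completion: P0=26  P1=71  P2=40  P3=15  P4=5  P5=55  P6=1  P7=89

P0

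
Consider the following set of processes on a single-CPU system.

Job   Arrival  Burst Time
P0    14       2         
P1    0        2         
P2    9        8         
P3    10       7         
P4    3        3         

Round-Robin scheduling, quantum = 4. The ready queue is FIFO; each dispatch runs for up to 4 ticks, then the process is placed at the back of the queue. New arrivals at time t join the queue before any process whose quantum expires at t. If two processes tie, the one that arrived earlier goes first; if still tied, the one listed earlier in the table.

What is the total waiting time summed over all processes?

20

Schedule: | P1 0-2 | idle 2-3 | P4 3-6 | idle 6-9 | P2 9-13 | P3 13-17 | P2 17-21 | P0 21-23 | P3 23-26 |
Completion: P0=23  P1=2  P2=21  P3=26  P4=6
Turnaround (C−A): P0=9  P1=2  P2=12  P3=16  P4=3
Waiting = turnaround − burst: P0=7, P1=0, P2=4, P3=9, P4=0
Total waiting = 7 + 0 + 4 + 9 + 0 = 20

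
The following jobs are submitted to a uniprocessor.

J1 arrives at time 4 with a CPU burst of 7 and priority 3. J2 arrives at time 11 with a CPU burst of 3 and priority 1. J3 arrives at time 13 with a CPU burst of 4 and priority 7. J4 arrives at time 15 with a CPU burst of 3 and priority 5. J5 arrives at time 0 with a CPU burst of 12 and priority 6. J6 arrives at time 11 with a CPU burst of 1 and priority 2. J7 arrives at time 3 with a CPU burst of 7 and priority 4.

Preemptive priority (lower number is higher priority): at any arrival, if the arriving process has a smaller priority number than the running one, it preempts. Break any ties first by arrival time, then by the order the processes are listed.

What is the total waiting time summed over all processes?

Gantt: | J5 0-3 | J7 3-4 | J1 4-11 | J2 11-14 | J6 14-15 | J7 15-21 | J4 21-24 | J5 24-33 | J3 33-37 |
Completion: J1=11  J2=14  J3=37  J4=24  J5=33  J6=15  J7=21
Waiting = turnaround − burst: J1=0, J2=0, J3=20, J4=6, J5=21, J6=3, J7=11
Total waiting = 0 + 0 + 20 + 6 + 21 + 3 + 11 = 61

61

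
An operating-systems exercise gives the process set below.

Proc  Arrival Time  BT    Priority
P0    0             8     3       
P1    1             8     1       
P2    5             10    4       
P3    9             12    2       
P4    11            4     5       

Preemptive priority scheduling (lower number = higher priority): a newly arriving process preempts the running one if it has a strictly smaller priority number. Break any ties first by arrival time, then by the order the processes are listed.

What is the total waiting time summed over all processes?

Schedule: | P0 0-1 | P1 1-9 | P3 9-21 | P0 21-28 | P2 28-38 | P4 38-42 |
Completion: P0=28  P1=9  P2=38  P3=21  P4=42
Turnaround (C−A): P0=28  P1=8  P2=33  P3=12  P4=31
Waiting = turnaround − burst: P0=20, P1=0, P2=23, P3=0, P4=27
Total waiting = 20 + 0 + 23 + 0 + 27 = 70

70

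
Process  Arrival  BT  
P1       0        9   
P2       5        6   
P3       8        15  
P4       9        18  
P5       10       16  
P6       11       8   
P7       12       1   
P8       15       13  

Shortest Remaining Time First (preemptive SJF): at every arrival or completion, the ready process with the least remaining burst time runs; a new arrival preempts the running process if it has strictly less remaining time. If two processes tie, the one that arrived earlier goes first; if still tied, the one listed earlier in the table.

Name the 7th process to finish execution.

P5

Schedule: | P1 0-9 | P2 9-12 | P7 12-13 | P2 13-16 | P6 16-24 | P8 24-37 | P3 37-52 | P5 52-68 | P4 68-86 |
Completion: P1=9  P2=16  P3=52  P4=86  P5=68  P6=24  P7=13  P8=37
Turnaround (C−A): P1=9  P2=11  P3=44  P4=77  P5=58  P6=13  P7=1  P8=22
Finish order: P1 → P7 → P2 → P6 → P8 → P3 → P5 → P4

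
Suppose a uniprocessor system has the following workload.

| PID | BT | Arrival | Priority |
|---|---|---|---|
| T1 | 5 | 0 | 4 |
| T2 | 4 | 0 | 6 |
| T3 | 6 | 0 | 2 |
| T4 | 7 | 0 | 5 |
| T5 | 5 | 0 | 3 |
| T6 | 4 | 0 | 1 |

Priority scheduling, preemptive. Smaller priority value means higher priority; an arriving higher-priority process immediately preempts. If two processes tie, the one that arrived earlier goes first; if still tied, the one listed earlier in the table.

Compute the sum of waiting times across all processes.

76

Schedule: | T6 0-4 | T3 4-10 | T5 10-15 | T1 15-20 | T4 20-27 | T2 27-31 |
Completion: T1=20  T2=31  T3=10  T4=27  T5=15  T6=4
Turnaround (C−A): T1=20  T2=31  T3=10  T4=27  T5=15  T6=4
Waiting = turnaround − burst: T1=15, T2=27, T3=4, T4=20, T5=10, T6=0
Total waiting = 15 + 27 + 4 + 20 + 10 + 0 = 76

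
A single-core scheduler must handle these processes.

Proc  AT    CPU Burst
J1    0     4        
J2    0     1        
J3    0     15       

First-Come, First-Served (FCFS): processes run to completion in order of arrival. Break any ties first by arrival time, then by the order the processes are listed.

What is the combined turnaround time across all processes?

Timeline: | J1 0-4 | J2 4-5 | J3 5-20 |
Completion: J1=4  J2=5  J3=20
Turnaround (C−A): J1=4  J2=5  J3=20
Turnaround = completion − arrival: J1=4, J2=5, J3=20
Total turnaround = 4 + 5 + 20 = 29

29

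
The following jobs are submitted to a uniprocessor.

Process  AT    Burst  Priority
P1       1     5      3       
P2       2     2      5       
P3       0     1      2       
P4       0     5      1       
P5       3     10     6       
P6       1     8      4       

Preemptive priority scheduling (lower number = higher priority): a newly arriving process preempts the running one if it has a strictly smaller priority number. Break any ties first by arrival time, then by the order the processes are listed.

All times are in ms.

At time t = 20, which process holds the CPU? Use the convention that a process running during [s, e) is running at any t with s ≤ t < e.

P2

Schedule: | P4 0-5 | P3 5-6 | P1 6-11 | P6 11-19 | P2 19-21 | P5 21-31 |
Completion: P1=11  P2=21  P3=6  P4=5  P5=31  P6=19
Turnaround (C−A): P1=10  P2=19  P3=6  P4=5  P5=28  P6=18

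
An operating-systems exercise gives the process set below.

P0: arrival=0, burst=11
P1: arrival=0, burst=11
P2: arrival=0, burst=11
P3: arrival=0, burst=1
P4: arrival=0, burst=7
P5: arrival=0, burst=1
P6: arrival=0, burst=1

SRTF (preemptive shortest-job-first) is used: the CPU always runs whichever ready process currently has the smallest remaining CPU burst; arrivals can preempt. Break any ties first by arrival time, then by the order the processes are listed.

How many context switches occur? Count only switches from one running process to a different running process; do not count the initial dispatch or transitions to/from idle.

6

Timeline: | P3 0-1 | P5 1-2 | P6 2-3 | P4 3-10 | P0 10-21 | P1 21-32 | P2 32-43 |
Completion: P0=21  P1=32  P2=43  P3=1  P4=10  P5=2  P6=3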